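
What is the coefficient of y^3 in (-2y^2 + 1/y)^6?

General term: C(6,j)·(-2y^2)^j·(1/y)^(6-j), with y-exponent 2j − 1(6−j) = 3j − 6.
Set 3j − 6 = 3: j = 3.
C(6,3) = 20; (-2)^3 = -8; 1^3 = 1.
Coefficient = 20 · (-8) · 1 = -160.

-160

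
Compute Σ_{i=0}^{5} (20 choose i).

21700

1 + 20 + 190 + 1140 + 4845 + 15504 = 21700.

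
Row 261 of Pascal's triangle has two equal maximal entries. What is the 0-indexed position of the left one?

130

For odd n = 261, C(261,j) peaks at j = (n−1)/2 and (n+1)/2; the lesser is 130.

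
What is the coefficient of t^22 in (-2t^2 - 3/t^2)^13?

General term: C(13,j)·(-2t^2)^j·(-3/t^2)^(13-j), with t-exponent 2j − 2(13−j) = 4j − 26.
Set 4j − 26 = 22: j = 12.
C(13,12) = 13; (-2)^12 = 4096; (-3)^1 = -3.
Coefficient = 13 · 4096 · (-3) = -159744.

-159744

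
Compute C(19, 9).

92378

C(19,9) = (19·18·17·16·15·14·13·12·11) / 9! = 33522128640 / 362880 = 92378.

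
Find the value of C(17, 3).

C(17,3) = (17·16·15) / 3! = 4080 / 6 = 680.

680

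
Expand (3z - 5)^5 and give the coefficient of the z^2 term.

-11250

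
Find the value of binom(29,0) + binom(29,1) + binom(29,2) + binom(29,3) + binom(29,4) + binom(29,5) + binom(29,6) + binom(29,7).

1 + 29 + 406 + 3654 + 23751 + 118755 + 475020 + 1560780 = 2182396.

2182396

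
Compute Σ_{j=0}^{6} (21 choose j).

82160

1 + 21 + 210 + 1330 + 5985 + 20349 + 54264 = 82160.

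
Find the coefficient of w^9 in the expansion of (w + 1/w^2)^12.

General term: C(12,j)·(w)^j·(1/w^2)^(12-j), with w-exponent 1j − 2(12−j) = 3j − 24.
Set 3j − 24 = 9: j = 11.
C(12,11) = 12; 1^11 = 1; 1^1 = 1.
Coefficient = 12 · 1 · 1 = 12.

12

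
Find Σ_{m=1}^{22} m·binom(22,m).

Differentiating (1+x)^22 and setting x=1: Σ m·C(22,m) = 22·2^21 = 46137344.

46137344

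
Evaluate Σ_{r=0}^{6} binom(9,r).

466

1 + 9 + 36 + 84 + 126 + 126 + 84 = 466.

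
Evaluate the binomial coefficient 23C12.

1352078

C(23,12) = C(23,11) by symmetry.
C(23,11) = (23·22·21·20·19·18·17·16·15·14·13) / 11! = 53970627110400 / 39916800 = 1352078.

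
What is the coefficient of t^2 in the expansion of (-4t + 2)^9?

73728

The general term is C(9,j)·(-4t)^j·(2)^(9-j); the t^2 term has j = 2.
C(9,2) = 36.
Coefficient = C(9,2) · (-4)^2 · 2^7 = 36 · 16 · 128 = 73728.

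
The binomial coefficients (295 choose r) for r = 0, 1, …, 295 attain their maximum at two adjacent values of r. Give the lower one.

147

For odd n = 295, C(295,r) peaks at r = (n−1)/2 and (n+1)/2; the lower is 147.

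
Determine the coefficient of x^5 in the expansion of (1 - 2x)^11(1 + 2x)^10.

Coefficient of x^5 = Σ_{j} C(11,j)·(-2)^j·C(10,5-j)·2^(5-j) for j from 0 to 5.
= 8064 + (-73920) + 211200 + (-237600) + 105600 + (-14784) = -1440.

-1440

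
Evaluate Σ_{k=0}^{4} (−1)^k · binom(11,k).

210

The partial alternating sum Σ_{k=0}^{4} (−1)^k C(11,k) = (−1)^4 C(10,4) = 210.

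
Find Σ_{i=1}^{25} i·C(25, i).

Differentiating (1+x)^25 and setting x=1: Σ i·C(25,i) = 25·2^24 = 419430400.

419430400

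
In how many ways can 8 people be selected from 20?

This is C(20,8) = 125970.

125970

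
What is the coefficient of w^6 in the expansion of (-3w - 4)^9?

The general term is C(9,j)·(-3w)^j·(-4)^(9-j); the w^6 term has j = 6.
C(9,6) = 84.
Coefficient = C(9,6) · (-3)^6 · (-4)^3 = 84 · 729 · (-64) = -3919104.

-3919104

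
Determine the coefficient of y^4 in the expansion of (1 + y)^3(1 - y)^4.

Coefficient of y^4 = Σ_{j} C(3,j)·1^j·C(4,4-j)·(-1)^(4-j) for j from 0 to 3.
= 1 + (-12) + 18 + (-4) = 3.

3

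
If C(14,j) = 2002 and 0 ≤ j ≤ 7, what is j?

C(14,j) increases on 0 ≤ j ≤ 7. C(14,4) = 1001 and C(14,5) = 2002, so j = 5.

5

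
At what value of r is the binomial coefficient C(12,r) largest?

C(12,r) is maximized at r = 12/2 = 6.

6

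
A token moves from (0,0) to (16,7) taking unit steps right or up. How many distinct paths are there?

245157

Each path is a sequence of 23 steps with 16 rights: C(23,16) = 245157.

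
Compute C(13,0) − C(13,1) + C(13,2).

66

The partial alternating sum Σ_{k=0}^{2} (−1)^k C(13,k) = (−1)^2 C(12,2) = 66.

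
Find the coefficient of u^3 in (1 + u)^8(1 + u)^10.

Coefficient of u^3 = Σ_{j} C(8,j)·C(10,3-j) for j from 0 to 3.
= 120 + 360 + 280 + 56 = 816.

816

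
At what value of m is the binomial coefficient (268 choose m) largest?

C(268,m) is maximized at m = 268/2 = 134.

134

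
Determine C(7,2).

C(7,2) = (7·6) / 2! = 42 / 2 = 21.

21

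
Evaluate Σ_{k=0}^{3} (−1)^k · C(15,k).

The partial alternating sum Σ_{k=0}^{3} (−1)^k C(15,k) = (−1)^3 C(14,3) = -364.

-364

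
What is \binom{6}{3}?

20

C(6,3) = (6·5·4) / 3! = 120 / 6 = 20.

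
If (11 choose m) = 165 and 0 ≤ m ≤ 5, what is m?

3

C(11,m) increases on 0 ≤ m ≤ 5. C(11,2) = 55 and C(11,3) = 165, so m = 3.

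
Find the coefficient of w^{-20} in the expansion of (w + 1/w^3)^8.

General term: C(8,j)·(w)^j·(1/w^3)^(8-j), with w-exponent 1j − 3(8−j) = 4j − 24.
Set 4j − 24 = -20: j = 1.
C(8,1) = 8; 1^1 = 1; 1^7 = 1.
Coefficient = 8 · 1 · 1 = 8.

8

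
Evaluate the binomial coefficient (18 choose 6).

C(18,6) = (18·17·16·15·14·13) / 6! = 13366080 / 720 = 18564.

18564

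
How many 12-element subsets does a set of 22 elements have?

C(22,12) = C(22,10) by symmetry.
C(22,10) = (22·21·20·19·18·17·16·15·14·13) / 10! = 2346549004800 / 3628800 = 646646.

646646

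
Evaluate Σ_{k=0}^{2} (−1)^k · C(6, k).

The partial alternating sum Σ_{k=0}^{2} (−1)^k C(6,k) = (−1)^2 C(5,2) = 10.

10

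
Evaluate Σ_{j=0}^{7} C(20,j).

137980

1 + 20 + 190 + 1140 + 4845 + 15504 + 38760 + 77520 = 137980.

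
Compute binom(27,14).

20058300

C(27,14) = C(27,13) by symmetry.
C(27,13) = (27·26·25·24·23·22·21·20·19·18·17·16·15) / 13! = 124903451312640000 / 6227020800 = 20058300.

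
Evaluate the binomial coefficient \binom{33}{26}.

4272048

C(33,26) = C(33,7) by symmetry.
C(33,7) = (33·32·31·30·29·28·27) / 7! = 21531121920 / 5040 = 4272048.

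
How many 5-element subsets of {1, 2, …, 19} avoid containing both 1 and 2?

All 5-subsets: C(19,5) = 11628. Those containing both fixed elements: C(17,3) = 680.
11628 − 680 = 10948.

10948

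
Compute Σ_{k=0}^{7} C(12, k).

1 + 12 + 66 + 220 + 495 + 792 + 924 + 792 = 3302.

3302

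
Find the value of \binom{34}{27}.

5379616

C(34,27) = C(34,7) by symmetry.
C(34,7) = (34·33·32·31·30·29·28) / 7! = 27113264640 / 5040 = 5379616.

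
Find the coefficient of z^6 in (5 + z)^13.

The general term is C(13,j)·(5)^j·(z)^(13-j); the z^6 term has j = 7.
C(13,7) = 1716.
Coefficient = C(13,7) · 5^7 = 1716 · 78125 = 134062500.

134062500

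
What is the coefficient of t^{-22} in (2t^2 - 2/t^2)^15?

-3440640

General term: C(15,j)·(2t^2)^j·(-2/t^2)^(15-j), with t-exponent 2j − 2(15−j) = 4j − 30.
Set 4j − 30 = -22: j = 2.
C(15,2) = 105; 2^2 = 4; (-2)^13 = -8192.
Coefficient = 105 · 4 · (-8192) = -3440640.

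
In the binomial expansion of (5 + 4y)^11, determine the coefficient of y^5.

7392000000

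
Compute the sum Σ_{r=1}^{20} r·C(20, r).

Since r·C(20,r) = 20·C(19,r−1), the sum is 20·2^19 = 20·524288 = 10485760.

10485760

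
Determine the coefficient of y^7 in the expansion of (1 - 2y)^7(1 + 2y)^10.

Coefficient of y^7 = Σ_{j} C(7,j)·(-2)^j·C(10,7-j)·2^(7-j) for j from 0 to 7.
= 15360 + (-188160) + 677376 + (-940800) + 537600 + (-120960) + 8960 + (-128) = -10752.

-10752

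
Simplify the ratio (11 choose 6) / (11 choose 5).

1

C(n,k+1)/C(n,k) = (n−k)/(k+1) = (11−5)/(5+1) = 6/6 = 1.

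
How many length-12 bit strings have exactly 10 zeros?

66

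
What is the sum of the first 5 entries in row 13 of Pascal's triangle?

1 + 13 + 78 + 286 + 715 = 1093.

1093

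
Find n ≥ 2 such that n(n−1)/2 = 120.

n(n−1)/2 = 120 ⇒ n(n−1) = 240. Since 16·15 = 240, n = 16.

16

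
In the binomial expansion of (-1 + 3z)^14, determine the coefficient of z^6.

The general term is C(14,j)·(-1)^j·(3z)^(14-j); the z^6 term has j = 8.
C(14,8) = 3003.
Coefficient = C(14,8) · 3^6 = 3003 · 729 = 2189187.

2189187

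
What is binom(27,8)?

2220075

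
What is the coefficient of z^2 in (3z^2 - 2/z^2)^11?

General term: C(11,j)·(3z^2)^j·(-2/z^2)^(11-j), with z-exponent 2j − 2(11−j) = 4j − 22.
Set 4j − 22 = 2: j = 6.
C(11,6) = 462; 3^6 = 729; (-2)^5 = -32.
Coefficient = 462 · 729 · (-32) = -10777536.

-10777536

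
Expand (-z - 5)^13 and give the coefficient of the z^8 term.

-4021875

The general term is C(13,j)·(-z)^j·(-5)^(13-j); the z^8 term has j = 8.
C(13,8) = 1287.
Coefficient = C(13,8) · (-5)^5 = 1287 · (-3125) = -4021875.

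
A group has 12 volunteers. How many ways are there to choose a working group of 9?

220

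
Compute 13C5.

C(13,5) = (13·12·11·10·9) / 5! = 154440 / 120 = 1287.

1287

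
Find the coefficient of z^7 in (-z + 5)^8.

The general term is C(8,j)·(-z)^j·(5)^(8-j); the z^7 term has j = 7.
C(8,7) = 8.
Coefficient = C(8,7) · (-1)^7 · 5^1 = 8 · (-1) · 5 = -40.

-40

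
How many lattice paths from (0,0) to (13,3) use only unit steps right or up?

560

Each path is a sequence of 16 steps with 13 rights: C(16,13) = 560.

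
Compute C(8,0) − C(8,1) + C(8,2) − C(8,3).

The partial alternating sum Σ_{k=0}^{3} (−1)^k C(8,k) = (−1)^3 C(7,3) = -35.

-35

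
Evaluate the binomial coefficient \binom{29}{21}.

4292145

C(29,21) = C(29,8) by symmetry.
C(29,8) = (29·28·27·26·25·24·23·22) / 8! = 173059286400 / 40320 = 4292145.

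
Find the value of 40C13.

C(40,13) = (40·39·38·37·36·35·34·33·32·31·30·29·28) / 13! = 74931129164795904000 / 6227020800 = 12033222880.

12033222880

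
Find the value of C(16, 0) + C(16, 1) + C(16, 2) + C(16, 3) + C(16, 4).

2517

1 + 16 + 120 + 560 + 1820 = 2517.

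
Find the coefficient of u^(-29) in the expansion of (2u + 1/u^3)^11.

22

General term: C(11,j)·(2u)^j·(1/u^3)^(11-j), with u-exponent 1j − 3(11−j) = 4j − 33.
Set 4j − 33 = -29: j = 1.
C(11,1) = 11; 2^1 = 2; 1^10 = 1.
Coefficient = 11 · 2 · 1 = 22.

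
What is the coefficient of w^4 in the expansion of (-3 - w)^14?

The general term is C(14,j)·(-3)^j·(-w)^(14-j); the w^4 term has j = 10.
C(14,10) = 1001.
Coefficient = C(14,10) · (-3)^10 = 1001 · 59049 = 59108049.

59108049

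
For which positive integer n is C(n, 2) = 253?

n(n−1)/2 = 253 ⇒ n(n−1) = 506. Since 23·22 = 506, n = 23.

23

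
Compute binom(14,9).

C(14,9) = C(14,5) by symmetry.
C(14,5) = (14·13·12·11·10) / 5! = 240240 / 120 = 2002.

2002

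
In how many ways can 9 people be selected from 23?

This is C(23,9) = 817190.

817190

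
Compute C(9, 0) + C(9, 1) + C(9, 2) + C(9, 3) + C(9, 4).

256

1 + 9 + 36 + 84 + 126 = 256.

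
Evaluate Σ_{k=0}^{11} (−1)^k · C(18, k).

-12376

The partial alternating sum Σ_{k=0}^{11} (−1)^k C(18,k) = (−1)^11 C(17,11) = -12376.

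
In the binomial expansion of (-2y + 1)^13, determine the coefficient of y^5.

The general term is C(13,j)·(-2y)^j·(1)^(13-j); the y^5 term has j = 5.
C(13,5) = 1287.
Coefficient = C(13,5) · (-2)^5 = 1287 · (-32) = -41184.

-41184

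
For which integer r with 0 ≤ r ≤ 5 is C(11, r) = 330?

4

C(11,r) increases on 0 ≤ r ≤ 5. C(11,3) = 165 and C(11,4) = 330, so r = 4.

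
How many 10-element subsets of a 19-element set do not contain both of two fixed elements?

68068

All 10-subsets: C(19,10) = 92378. Those containing both fixed elements: C(17,8) = 24310.
92378 − 24310 = 68068.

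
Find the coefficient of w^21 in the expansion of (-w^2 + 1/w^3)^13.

13

General term: C(13,j)·(-w^2)^j·(1/w^3)^(13-j), with w-exponent 2j − 3(13−j) = 5j − 39.
Set 5j − 39 = 21: j = 12.
C(13,12) = 13; (-1)^12 = 1; 1^1 = 1.
Coefficient = 13 · 1 · 1 = 13.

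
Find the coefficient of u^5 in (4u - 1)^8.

-57344

The general term is C(8,j)·(4u)^j·(-1)^(8-j); the u^5 term has j = 5.
C(8,5) = 56.
Coefficient = C(8,5) · 4^5 · (-1)^3 = 56 · 1024 · (-1) = -57344.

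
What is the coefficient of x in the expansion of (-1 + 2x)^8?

The general term is C(8,j)·(-1)^j·(2x)^(8-j); the x^1 term has j = 7.
C(8,7) = 8.
Coefficient = C(8,7) · (-1)^7 · 2^1 = 8 · (-1) · 2 = -16.

-16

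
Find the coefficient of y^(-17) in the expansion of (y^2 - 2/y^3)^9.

-4608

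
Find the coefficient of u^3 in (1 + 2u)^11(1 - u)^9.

Coefficient of u^3 = Σ_{j} C(11,j)·2^j·C(9,3-j)·(-1)^(3-j) for j from 0 to 3.
= (-84) + 792 + (-1980) + 1320 = 48.

48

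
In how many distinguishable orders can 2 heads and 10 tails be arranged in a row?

66

Choose positions for the heads: C(12,2) = 66.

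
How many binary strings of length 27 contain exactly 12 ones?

17383860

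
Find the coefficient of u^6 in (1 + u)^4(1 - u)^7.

Coefficient of u^6 = Σ_{j} C(4,j)·1^j·C(7,6-j)·(-1)^(6-j) for j from 0 to 4.
= 7 + (-84) + 210 + (-140) + 21 = 14.

14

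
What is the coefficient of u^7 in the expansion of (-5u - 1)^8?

The general term is C(8,j)·(-5u)^j·(-1)^(8-j); the u^7 term has j = 7.
C(8,7) = 8.
Coefficient = C(8,7) · (-5)^7 · (-1)^1 = 8 · (-78125) · (-1) = 625000.

625000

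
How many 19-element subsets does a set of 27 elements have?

C(27,19) = C(27,8) by symmetry.
C(27,8) = (27·26·25·24·23·22·21·20) / 8! = 89513424000 / 40320 = 2220075.

2220075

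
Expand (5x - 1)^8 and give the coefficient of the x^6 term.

437500

The general term is C(8,j)·(5x)^j·(-1)^(8-j); the x^6 term has j = 6.
C(8,6) = 28.
Coefficient = C(8,6) · 5^6 = 28 · 15625 = 437500.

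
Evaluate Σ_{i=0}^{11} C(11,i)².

705432

By Vandermonde's identity, Σ C(11,i)² = C(22,11) = 705432.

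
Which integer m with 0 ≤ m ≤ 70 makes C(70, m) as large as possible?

35

C(70,m) is maximized at m = 70/2 = 35.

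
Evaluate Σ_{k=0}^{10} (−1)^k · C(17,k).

8008

The partial alternating sum Σ_{k=0}^{10} (−1)^k C(17,k) = (−1)^10 C(16,10) = 8008.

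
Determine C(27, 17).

8436285

C(27,17) = C(27,10) by symmetry.
C(27,10) = (27·26·25·24·23·22·21·20·19·18) / 10! = 30613591008000 / 3628800 = 8436285.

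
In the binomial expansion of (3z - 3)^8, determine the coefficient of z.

The general term is C(8,j)·(3z)^j·(-3)^(8-j); the z^1 term has j = 1.
C(8,1) = 8.
Coefficient = C(8,1) · 3^1 · (-3)^7 = 8 · 3 · (-2187) = -52488.

-52488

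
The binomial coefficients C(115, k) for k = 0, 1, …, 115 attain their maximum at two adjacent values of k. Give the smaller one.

57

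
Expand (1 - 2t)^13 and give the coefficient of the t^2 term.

312

The general term is C(13,j)·(1)^j·(-2t)^(13-j); the t^2 term has j = 11.
C(13,11) = 78.
Coefficient = C(13,11) · (-2)^2 = 78 · 4 = 312.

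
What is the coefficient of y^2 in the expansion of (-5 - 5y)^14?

The general term is C(14,j)·(-5)^j·(-5y)^(14-j); the y^2 term has j = 12.
C(14,12) = 91.
Coefficient = C(14,12) · (-5)^12 · (-5)^2 = 91 · 244140625 · 25 = 555419921875.

555419921875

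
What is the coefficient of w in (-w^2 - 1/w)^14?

2002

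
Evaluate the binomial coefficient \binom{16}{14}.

120

C(16,14) = C(16,2) by symmetry.
C(16,2) = (16·15) / 2! = 240 / 2 = 120.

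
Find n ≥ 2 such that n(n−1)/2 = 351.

27

n(n−1)/2 = 351 ⇒ n(n−1) = 702. Since 27·26 = 702, n = 27.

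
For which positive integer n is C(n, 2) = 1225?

n(n−1)/2 = 1225 ⇒ n(n−1) = 2450. Since 50·49 = 2450, n = 50.

50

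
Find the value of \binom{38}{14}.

9669554100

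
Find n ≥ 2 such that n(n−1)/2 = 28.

8

n(n−1)/2 = 28 ⇒ n(n−1) = 56. Since 8·7 = 56, n = 8.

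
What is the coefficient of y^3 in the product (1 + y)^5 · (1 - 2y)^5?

Coefficient of y^3 = Σ_{j} C(5,j)·1^j·C(5,3-j)·(-2)^(3-j) for j from 0 to 3.
= (-80) + 200 + (-100) + 10 = 30.

30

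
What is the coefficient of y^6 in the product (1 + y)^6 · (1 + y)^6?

Coefficient of y^6 = Σ_{j} C(6,j)·C(6,6-j) for j from 0 to 6.
= 1 + 36 + 225 + 400 + 225 + 36 + 1 = 924.

924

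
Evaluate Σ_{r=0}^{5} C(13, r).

2380

1 + 13 + 78 + 286 + 715 + 1287 = 2380.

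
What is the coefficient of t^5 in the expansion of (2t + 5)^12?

1980000000

The general term is C(12,j)·(2t)^j·(5)^(12-j); the t^5 term has j = 5.
C(12,5) = 792.
Coefficient = C(12,5) · 2^5 · 5^7 = 792 · 32 · 78125 = 1980000000.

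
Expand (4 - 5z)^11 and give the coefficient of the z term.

-57671680

The general term is C(11,j)·(4)^j·(-5z)^(11-j); the z^1 term has j = 10.
C(11,10) = 11.
Coefficient = C(11,10) · 4^10 · (-5)^1 = 11 · 1048576 · (-5) = -57671680.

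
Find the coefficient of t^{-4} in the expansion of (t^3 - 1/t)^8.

-8

General term: C(8,j)·(t^3)^j·(-1/t)^(8-j), with t-exponent 3j − 1(8−j) = 4j − 8.
Set 4j − 8 = -4: j = 1.
C(8,1) = 8; 1^1 = 1; (-1)^7 = -1.
Coefficient = 8 · 1 · (-1) = -8.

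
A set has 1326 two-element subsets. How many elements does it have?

n(n−1)/2 = 1326 ⇒ n(n−1) = 2652. Since 52·51 = 2652, n = 52.

52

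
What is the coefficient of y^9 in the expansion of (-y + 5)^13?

The general term is C(13,j)·(-y)^j·(5)^(13-j); the y^9 term has j = 9.
C(13,9) = 715.
Coefficient = C(13,9) · (-1)^9 · 5^4 = 715 · (-1) · 625 = -446875.

-446875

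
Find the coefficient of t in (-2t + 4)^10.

The general term is C(10,j)·(-2t)^j·(4)^(10-j); the t^1 term has j = 1.
C(10,1) = 10.
Coefficient = C(10,1) · (-2)^1 · 4^9 = 10 · (-2) · 262144 = -5242880.

-5242880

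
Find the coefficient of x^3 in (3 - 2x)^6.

The general term is C(6,j)·(3)^j·(-2x)^(6-j); the x^3 term has j = 3.
C(6,3) = 20.
Coefficient = C(6,3) · 3^3 · (-2)^3 = 20 · 27 · (-8) = -4320.

-4320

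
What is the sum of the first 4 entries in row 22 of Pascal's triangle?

1794

1 + 22 + 231 + 1540 = 1794.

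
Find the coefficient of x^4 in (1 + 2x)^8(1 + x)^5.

4645

Coefficient of x^4 = Σ_{j} C(8,j)·2^j·C(5,4-j)·1^(4-j) for j from 0 to 4.
= 5 + 160 + 1120 + 2240 + 1120 = 4645.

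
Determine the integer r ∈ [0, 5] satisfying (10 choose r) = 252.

5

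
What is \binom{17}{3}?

C(17,3) = (17·16·15) / 3! = 4080 / 6 = 680.

680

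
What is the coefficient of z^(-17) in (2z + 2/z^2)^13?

2342912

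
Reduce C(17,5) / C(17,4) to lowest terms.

13/5

C(n,k+1)/C(n,k) = (n−k)/(k+1) = (17−4)/(4+1) = 13/5.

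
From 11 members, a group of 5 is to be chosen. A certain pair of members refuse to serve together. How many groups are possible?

378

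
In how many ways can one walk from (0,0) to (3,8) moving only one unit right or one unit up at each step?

Each path is a sequence of 11 steps with 3 rights: C(11,3) = 165.

165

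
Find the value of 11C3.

C(11,3) = (11·10·9) / 3! = 990 / 6 = 165.

165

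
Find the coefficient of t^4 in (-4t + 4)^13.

47982837760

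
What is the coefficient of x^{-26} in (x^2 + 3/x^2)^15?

General term: C(15,j)·(x^2)^j·(3/x^2)^(15-j), with x-exponent 2j − 2(15−j) = 4j − 30.
Set 4j − 30 = -26: j = 1.
C(15,1) = 15; 1^1 = 1; 3^14 = 4782969.
Coefficient = 15 · 1 · 4782969 = 71744535.

71744535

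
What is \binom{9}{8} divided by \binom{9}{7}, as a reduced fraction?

1/4

C(n,k+1)/C(n,k) = (n−k)/(k+1) = (9−7)/(7+1) = 2/8 = 1/4.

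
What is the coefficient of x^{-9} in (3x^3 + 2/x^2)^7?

General term: C(7,j)·(3x^3)^j·(2/x^2)^(7-j), with x-exponent 3j − 2(7−j) = 5j − 14.
Set 5j − 14 = -9: j = 1.
C(7,1) = 7; 3^1 = 3; 2^6 = 64.
Coefficient = 7 · 3 · 64 = 1344.

1344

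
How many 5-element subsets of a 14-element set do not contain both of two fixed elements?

1782

All 5-subsets: C(14,5) = 2002. Those containing both fixed elements: C(12,3) = 220.
2002 − 220 = 1782.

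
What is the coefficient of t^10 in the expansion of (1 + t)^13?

286

The general term is C(13,j)·(1)^j·(t)^(13-j); the t^10 term has j = 3.
C(13,3) = 286.
Coefficient = C(13,3) = 286.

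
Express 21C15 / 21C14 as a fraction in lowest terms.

C(n,k+1)/C(n,k) = (n−k)/(k+1) = (21−14)/(14+1) = 7/15.

7/15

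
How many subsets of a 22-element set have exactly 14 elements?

319770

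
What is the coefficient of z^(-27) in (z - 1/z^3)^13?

286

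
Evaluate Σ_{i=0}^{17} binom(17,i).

131072

The entries of row 17 sum to 2^17 = 131072.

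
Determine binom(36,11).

600805296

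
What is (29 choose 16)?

67863915

C(29,16) = C(29,13) by symmetry.
C(29,13) = (29·28·27·26·25·24·23·22·21·20·19·18·17) / 13! = 422590010274432000 / 6227020800 = 67863915.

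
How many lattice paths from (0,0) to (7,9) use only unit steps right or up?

Each path is a sequence of 16 steps with 7 rights: C(16,7) = 11440.

11440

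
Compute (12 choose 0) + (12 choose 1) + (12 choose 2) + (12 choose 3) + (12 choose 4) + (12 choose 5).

1586

1 + 12 + 66 + 220 + 495 + 792 = 1586.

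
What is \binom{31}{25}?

736281

C(31,25) = C(31,6) by symmetry.
C(31,6) = (31·30·29·28·27·26) / 6! = 530122320 / 720 = 736281.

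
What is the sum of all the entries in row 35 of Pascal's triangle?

34359738368

The entries of row 35 sum to 2^35 = 34359738368.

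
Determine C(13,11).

78

C(13,11) = C(13,2) by symmetry.
C(13,2) = (13·12) / 2! = 156 / 2 = 78.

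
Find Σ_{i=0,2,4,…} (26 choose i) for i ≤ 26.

33554432

Even-i terms of row 26 sum to 2^25 = 33554432.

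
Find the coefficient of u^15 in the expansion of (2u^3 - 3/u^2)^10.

-414720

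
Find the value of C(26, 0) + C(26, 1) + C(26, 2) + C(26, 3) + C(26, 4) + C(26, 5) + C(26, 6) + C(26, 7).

971712

1 + 26 + 325 + 2600 + 14950 + 65780 + 230230 + 657800 = 971712.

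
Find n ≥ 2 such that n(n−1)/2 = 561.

n(n−1)/2 = 561 ⇒ n(n−1) = 1122. Since 34·33 = 1122, n = 34.

34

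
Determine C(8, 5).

56

C(8,5) = C(8,3) by symmetry.
C(8,3) = (8·7·6) / 3! = 336 / 6 = 56.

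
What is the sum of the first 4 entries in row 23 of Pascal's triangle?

1 + 23 + 253 + 1771 = 2048.

2048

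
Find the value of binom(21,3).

1330

C(21,3) = (21·20·19) / 3! = 7980 / 6 = 1330.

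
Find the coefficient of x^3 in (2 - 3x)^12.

-3041280

The general term is C(12,j)·(2)^j·(-3x)^(12-j); the x^3 term has j = 9.
C(12,9) = 220.
Coefficient = C(12,9) · 2^9 · (-3)^3 = 220 · 512 · (-27) = -3041280.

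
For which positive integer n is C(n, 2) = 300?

n(n−1)/2 = 300 ⇒ n(n−1) = 600. Since 25·24 = 600, n = 25.

25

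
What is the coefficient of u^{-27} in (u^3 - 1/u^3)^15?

455

General term: C(15,j)·(u^3)^j·(-1/u^3)^(15-j), with u-exponent 3j − 3(15−j) = 6j − 45.
Set 6j − 45 = -27: j = 3.
C(15,3) = 455; 1^3 = 1; (-1)^12 = 1.
Coefficient = 455 · 1 · 1 = 455.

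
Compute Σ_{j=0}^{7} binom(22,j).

1 + 22 + 231 + 1540 + 7315 + 26334 + 74613 + 170544 = 280600.

280600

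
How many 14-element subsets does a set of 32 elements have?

471435600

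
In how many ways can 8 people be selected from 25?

1081575

This is C(25,8) = 1081575.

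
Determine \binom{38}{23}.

15471286560

C(38,23) = C(38,15) by symmetry.
C(38,15) = (38·37·36·35·34·33·32·31·30·29·28·27·26·25·24) / 15! = 20231404874494894080000 / 1307674368000 = 15471286560.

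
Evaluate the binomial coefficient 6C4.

C(6,4) = C(6,2) by symmetry.
C(6,2) = (6·5) / 2! = 30 / 2 = 15.

15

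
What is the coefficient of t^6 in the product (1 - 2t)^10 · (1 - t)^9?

312900

Coefficient of t^6 = Σ_{j} C(10,j)·(-2)^j·C(9,6-j)·(-1)^(6-j) for j from 0 to 6.
= 84 + 2520 + 22680 + 80640 + 120960 + 72576 + 13440 = 312900.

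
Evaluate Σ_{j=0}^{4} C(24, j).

1 + 24 + 276 + 2024 + 10626 = 12951.

12951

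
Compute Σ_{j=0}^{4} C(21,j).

1 + 21 + 210 + 1330 + 5985 = 7547.

7547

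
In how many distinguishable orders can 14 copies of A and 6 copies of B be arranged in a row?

Choose positions for the A's: C(20,14) = 38760.

38760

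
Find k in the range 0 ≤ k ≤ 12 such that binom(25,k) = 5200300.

C(25,k) increases on 0 ≤ k ≤ 12. C(25,11) = 4457400 and C(25,12) = 5200300, so k = 12.

12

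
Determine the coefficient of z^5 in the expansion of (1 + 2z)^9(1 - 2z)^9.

Coefficient of z^5 = Σ_{j} C(9,j)·2^j·C(9,5-j)·(-2)^(5-j) for j from 0 to 5.
= (-4032) + 36288 + (-96768) + 96768 + (-36288) + 4032 = 0.

0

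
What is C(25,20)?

C(25,20) = C(25,5) by symmetry.
C(25,5) = (25·24·23·22·21) / 5! = 6375600 / 120 = 53130.

53130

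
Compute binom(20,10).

C(20,10) = (20·19·18·17·16·15·14·13·12·11) / 10! = 670442572800 / 3628800 = 184756.

184756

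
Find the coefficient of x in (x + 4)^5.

The general term is C(5,j)·(x)^j·(4)^(5-j); the x^1 term has j = 1.
C(5,1) = 5.
Coefficient = C(5,1) · 4^4 = 5 · 256 = 1280.

1280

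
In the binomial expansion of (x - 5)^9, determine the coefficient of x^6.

The general term is C(9,j)·(x)^j·(-5)^(9-j); the x^6 term has j = 6.
C(9,6) = 84.
Coefficient = C(9,6) · (-5)^3 = 84 · (-125) = -10500.

-10500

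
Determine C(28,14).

40116600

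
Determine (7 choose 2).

21

C(7,2) = (7·6) / 2! = 42 / 2 = 21.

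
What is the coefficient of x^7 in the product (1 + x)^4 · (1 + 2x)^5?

592

Coefficient of x^7 = Σ_{j} C(4,j)·1^j·C(5,7-j)·2^(7-j) for j from 2 to 4.
= 192 + 320 + 80 = 592.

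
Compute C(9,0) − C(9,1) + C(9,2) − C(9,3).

-56

The partial alternating sum Σ_{k=0}^{3} (−1)^k C(9,k) = (−1)^3 C(8,3) = -56.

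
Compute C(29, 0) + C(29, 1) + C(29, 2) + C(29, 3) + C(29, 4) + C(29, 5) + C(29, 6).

621616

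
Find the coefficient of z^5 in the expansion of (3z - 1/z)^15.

-177324147

General term: C(15,j)·(3z)^j·(-1/z)^(15-j), with z-exponent 1j − 1(15−j) = 2j − 15.
Set 2j − 15 = 5: j = 10.
C(15,10) = 3003; 3^10 = 59049; (-1)^5 = -1.
Coefficient = 3003 · 59049 · (-1) = -177324147.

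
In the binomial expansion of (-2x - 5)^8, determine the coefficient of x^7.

5120

The general term is C(8,j)·(-2x)^j·(-5)^(8-j); the x^7 term has j = 7.
C(8,7) = 8.
Coefficient = C(8,7) · (-2)^7 · (-5)^1 = 8 · (-128) · (-5) = 5120.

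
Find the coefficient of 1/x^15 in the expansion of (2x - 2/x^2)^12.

General term: C(12,j)·(2x)^j·(-2/x^2)^(12-j), with x-exponent 1j − 2(12−j) = 3j − 24.
Set 3j − 24 = -15: j = 3.
C(12,3) = 220; 2^3 = 8; (-2)^9 = -512.
Coefficient = 220 · 8 · (-512) = -901120.

-901120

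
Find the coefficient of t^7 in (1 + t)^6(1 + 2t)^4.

Coefficient of t^7 = Σ_{j} C(6,j)·1^j·C(4,7-j)·2^(7-j) for j from 3 to 6.
= 320 + 480 + 144 + 8 = 952.

952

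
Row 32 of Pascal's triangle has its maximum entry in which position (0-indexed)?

16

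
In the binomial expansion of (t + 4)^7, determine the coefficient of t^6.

28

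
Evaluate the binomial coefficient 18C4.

C(18,4) = (18·17·16·15) / 4! = 73440 / 24 = 3060.

3060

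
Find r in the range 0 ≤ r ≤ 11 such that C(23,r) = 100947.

C(23,r) increases on 0 ≤ r ≤ 11. C(23,5) = 33649 and C(23,6) = 100947, so r = 6.

6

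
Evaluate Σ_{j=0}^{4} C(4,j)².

70

Σ C(4,j)² is the coefficient of x^4 in (1+x)^4(1+x)^4 = (1+x)^8, i.e. C(8,4) = 70.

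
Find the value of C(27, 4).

17550

C(27,4) = (27·26·25·24) / 4! = 421200 / 24 = 17550.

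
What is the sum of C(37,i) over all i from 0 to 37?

137438953472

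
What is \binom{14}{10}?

1001

C(14,10) = C(14,4) by symmetry.
C(14,4) = (14·13·12·11) / 4! = 24024 / 24 = 1001.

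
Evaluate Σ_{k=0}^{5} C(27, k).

1 + 27 + 351 + 2925 + 17550 + 80730 = 101584.

101584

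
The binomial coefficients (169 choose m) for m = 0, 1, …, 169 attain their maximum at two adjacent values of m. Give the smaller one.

84

For odd n = 169, C(169,m) peaks at m = (n−1)/2 and (n+1)/2; the smaller is 84.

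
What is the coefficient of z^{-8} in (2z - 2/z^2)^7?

General term: C(7,j)·(2z)^j·(-2/z^2)^(7-j), with z-exponent 1j − 2(7−j) = 3j − 14.
Set 3j − 14 = -8: j = 2.
C(7,2) = 21; 2^2 = 4; (-2)^5 = -32.
Coefficient = 21 · 4 · (-32) = -2688.

-2688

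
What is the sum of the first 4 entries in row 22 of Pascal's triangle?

1794

1 + 22 + 231 + 1540 = 1794.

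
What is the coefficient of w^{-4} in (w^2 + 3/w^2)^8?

13608

General term: C(8,j)·(w^2)^j·(3/w^2)^(8-j), with w-exponent 2j − 2(8−j) = 4j − 16.
Set 4j − 16 = -4: j = 3.
C(8,3) = 56; 1^3 = 1; 3^5 = 243.
Coefficient = 56 · 1 · 243 = 13608.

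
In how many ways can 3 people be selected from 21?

1330

This is C(21,3) = 1330.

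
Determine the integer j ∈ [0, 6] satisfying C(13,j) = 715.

C(13,j) increases on 0 ≤ j ≤ 6. C(13,3) = 286 and C(13,4) = 715, so j = 4.

4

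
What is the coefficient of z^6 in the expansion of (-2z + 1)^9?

The general term is C(9,j)·(-2z)^j·(1)^(9-j); the z^6 term has j = 6.
C(9,6) = 84.
Coefficient = C(9,6) · (-2)^6 = 84 · 64 = 5376.

5376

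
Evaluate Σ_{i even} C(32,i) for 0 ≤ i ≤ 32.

2147483648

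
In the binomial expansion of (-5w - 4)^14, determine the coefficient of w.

The general term is C(14,j)·(-5w)^j·(-4)^(14-j); the w^1 term has j = 1.
C(14,1) = 14.
Coefficient = C(14,1) · (-5)^1 · (-4)^13 = 14 · (-5) · (-67108864) = 4697620480.

4697620480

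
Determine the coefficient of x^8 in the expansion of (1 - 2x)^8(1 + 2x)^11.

Coefficient of x^8 = Σ_{j} C(8,j)·(-2)^j·C(11,8-j)·2^(8-j) for j from 0 to 8.
= 42240 + (-675840) + 3311616 + (-6623232) + 5913600 + (-2365440) + 394240 + (-22528) + 256 = -25088.

-25088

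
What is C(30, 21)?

C(30,21) = C(30,9) by symmetry.
C(30,9) = (30·29·28·27·26·25·24·23·22) / 9! = 5191778592000 / 362880 = 14307150.

14307150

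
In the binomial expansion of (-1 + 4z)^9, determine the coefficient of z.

36

The general term is C(9,j)·(-1)^j·(4z)^(9-j); the z^1 term has j = 8.
C(9,8) = 9.
Coefficient = C(9,8) · 4^1 = 9 · 4 = 36.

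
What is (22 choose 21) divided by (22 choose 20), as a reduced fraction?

C(n,k+1)/C(n,k) = (n−k)/(k+1) = (22−20)/(20+1) = 2/21.

2/21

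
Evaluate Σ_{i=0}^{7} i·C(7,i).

Since i·C(7,i) = 7·C(6,i−1), the sum is 7·2^6 = 7·64 = 448.

448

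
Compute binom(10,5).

C(10,5) = (10·9·8·7·6) / 5! = 30240 / 120 = 252.

252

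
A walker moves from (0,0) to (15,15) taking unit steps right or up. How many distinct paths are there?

Each path is a sequence of 30 steps with 15 rights: C(30,15) = 155117520.

155117520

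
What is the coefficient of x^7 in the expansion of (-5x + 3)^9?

-25312500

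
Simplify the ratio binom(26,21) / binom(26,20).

2/7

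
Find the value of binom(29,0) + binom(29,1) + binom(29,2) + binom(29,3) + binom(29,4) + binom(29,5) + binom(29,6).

1 + 29 + 406 + 3654 + 23751 + 118755 + 475020 = 621616.

621616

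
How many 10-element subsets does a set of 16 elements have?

8008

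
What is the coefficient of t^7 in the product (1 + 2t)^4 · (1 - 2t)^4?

0

Coefficient of t^7 = Σ_{j} C(4,j)·2^j·C(4,7-j)·(-2)^(7-j) for j from 3 to 4.
= 512 + (-512) = 0.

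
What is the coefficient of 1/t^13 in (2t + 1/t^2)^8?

General term: C(8,j)·(2t)^j·(1/t^2)^(8-j), with t-exponent 1j − 2(8−j) = 3j − 16.
Set 3j − 16 = -13: j = 1.
C(8,1) = 8; 2^1 = 2; 1^7 = 1.
Coefficient = 8 · 2 · 1 = 16.

16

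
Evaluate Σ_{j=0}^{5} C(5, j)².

252

By Vandermonde's identity, Σ C(5,j)² = C(10,5) = 252.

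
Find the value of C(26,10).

5311735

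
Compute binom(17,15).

C(17,15) = C(17,2) by symmetry.
C(17,2) = (17·16) / 2! = 272 / 2 = 136.

136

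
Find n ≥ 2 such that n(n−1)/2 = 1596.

57

n(n−1)/2 = 1596 ⇒ n(n−1) = 3192. Since 57·56 = 3192, n = 57.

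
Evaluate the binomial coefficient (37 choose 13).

3562467300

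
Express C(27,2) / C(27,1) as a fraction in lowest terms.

13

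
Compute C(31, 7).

C(31,7) = (31·30·29·28·27·26·25) / 7! = 13253058000 / 5040 = 2629575.

2629575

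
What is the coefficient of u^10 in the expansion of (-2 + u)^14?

16016

The general term is C(14,j)·(-2)^j·(u)^(14-j); the u^10 term has j = 4.
C(14,4) = 1001.
Coefficient = C(14,4) · (-2)^4 = 1001 · 16 = 16016.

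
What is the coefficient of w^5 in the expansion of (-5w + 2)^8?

-1400000

The general term is C(8,j)·(-5w)^j·(2)^(8-j); the w^5 term has j = 5.
C(8,5) = 56.
Coefficient = C(8,5) · (-5)^5 · 2^3 = 56 · (-3125) · 8 = -1400000.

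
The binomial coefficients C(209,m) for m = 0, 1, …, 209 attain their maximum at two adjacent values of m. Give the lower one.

For odd n = 209, C(209,m) peaks at m = (n−1)/2 and (n+1)/2; the lower is 104.

104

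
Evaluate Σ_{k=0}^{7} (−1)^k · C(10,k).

The partial alternating sum Σ_{k=0}^{7} (−1)^k C(10,k) = (−1)^7 C(9,7) = -36.

-36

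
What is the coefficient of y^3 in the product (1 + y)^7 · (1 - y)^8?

7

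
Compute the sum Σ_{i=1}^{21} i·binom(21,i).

22020096

Since i·C(21,i) = 21·C(20,i−1), the sum is 21·2^20 = 21·1048576 = 22020096.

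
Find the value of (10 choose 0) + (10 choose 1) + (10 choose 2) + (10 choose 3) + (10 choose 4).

1 + 10 + 45 + 120 + 210 = 386.

386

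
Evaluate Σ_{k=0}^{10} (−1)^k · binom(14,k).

The partial alternating sum Σ_{k=0}^{10} (−1)^k C(14,k) = (−1)^10 C(13,10) = 286.

286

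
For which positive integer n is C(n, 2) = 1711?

59

n(n−1)/2 = 1711 ⇒ n(n−1) = 3422. Since 59·58 = 3422, n = 59.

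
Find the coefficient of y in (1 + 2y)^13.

26

The general term is C(13,j)·(1)^j·(2y)^(13-j); the y^1 term has j = 12.
C(13,12) = 13.
Coefficient = C(13,12) · 2^1 = 13 · 2 = 26.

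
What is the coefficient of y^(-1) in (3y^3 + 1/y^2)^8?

1512

General term: C(8,j)·(3y^3)^j·(1/y^2)^(8-j), with y-exponent 3j − 2(8−j) = 5j − 16.
Set 5j − 16 = -1: j = 3.
C(8,3) = 56; 3^3 = 27; 1^5 = 1.
Coefficient = 56 · 27 · 1 = 1512.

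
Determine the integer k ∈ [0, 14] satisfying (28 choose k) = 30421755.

12

C(28,k) increases on 0 ≤ k ≤ 14. C(28,11) = 21474180 and C(28,12) = 30421755, so k = 12.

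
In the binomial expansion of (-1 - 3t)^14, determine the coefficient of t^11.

The general term is C(14,j)·(-1)^j·(-3t)^(14-j); the t^11 term has j = 3.
C(14,3) = 364.
Coefficient = C(14,3) · (-1)^3 · (-3)^11 = 364 · (-1) · (-177147) = 64481508.

64481508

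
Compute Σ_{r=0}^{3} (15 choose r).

576

1 + 15 + 105 + 455 = 576.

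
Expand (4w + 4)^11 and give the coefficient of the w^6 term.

The general term is C(11,j)·(4w)^j·(4)^(11-j); the w^6 term has j = 6.
C(11,6) = 462.
Coefficient = C(11,6) · 4^6 · 4^5 = 462 · 4096 · 1024 = 1937768448.

1937768448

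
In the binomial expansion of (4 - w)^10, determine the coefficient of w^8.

The general term is C(10,j)·(4)^j·(-w)^(10-j); the w^8 term has j = 2.
C(10,2) = 45.
Coefficient = C(10,2) · 4^2 = 45 · 16 = 720.

720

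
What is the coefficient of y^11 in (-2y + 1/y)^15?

General term: C(15,j)·(-2y)^j·(1/y)^(15-j), with y-exponent 1j − 1(15−j) = 2j − 15.
Set 2j − 15 = 11: j = 13.
C(15,13) = 105; (-2)^13 = -8192; 1^2 = 1.
Coefficient = 105 · (-8192) · 1 = -860160.

-860160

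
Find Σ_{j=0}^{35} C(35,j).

The entries of row 35 sum to 2^35 = 34359738368.

34359738368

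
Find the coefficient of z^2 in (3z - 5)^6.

84375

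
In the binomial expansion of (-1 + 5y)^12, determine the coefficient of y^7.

The general term is C(12,j)·(-1)^j·(5y)^(12-j); the y^7 term has j = 5.
C(12,5) = 792.
Coefficient = C(12,5) · (-1)^5 · 5^7 = 792 · (-1) · 78125 = -61875000.

-61875000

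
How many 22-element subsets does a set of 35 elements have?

C(35,22) = C(35,13) by symmetry.
C(35,13) = (35·34·33·32·31·30·29·28·27·26·25·24·23) / 13! = 9193186188426240000 / 6227020800 = 1476337800.

1476337800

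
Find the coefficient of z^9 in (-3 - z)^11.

The general term is C(11,j)·(-3)^j·(-z)^(11-j); the z^9 term has j = 2.
C(11,2) = 55.
Coefficient = C(11,2) · (-3)^2 · (-1)^9 = 55 · 9 · (-1) = -495.

-495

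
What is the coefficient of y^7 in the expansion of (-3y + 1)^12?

-1732104

The general term is C(12,j)·(-3y)^j·(1)^(12-j); the y^7 term has j = 7.
C(12,7) = 792.
Coefficient = C(12,7) · (-3)^7 = 792 · (-2187) = -1732104.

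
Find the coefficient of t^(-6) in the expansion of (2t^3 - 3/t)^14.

193444524

General term: C(14,j)·(2t^3)^j·(-3/t)^(14-j), with t-exponent 3j − 1(14−j) = 4j − 14.
Set 4j − 14 = -6: j = 2.
C(14,2) = 91; 2^2 = 4; (-3)^12 = 531441.
Coefficient = 91 · 4 · 531441 = 193444524.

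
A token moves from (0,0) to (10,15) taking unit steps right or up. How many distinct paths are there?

3268760

Each path is a sequence of 25 steps with 10 rights: C(25,10) = 3268760.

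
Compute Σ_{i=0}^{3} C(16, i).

697

1 + 16 + 120 + 560 = 697.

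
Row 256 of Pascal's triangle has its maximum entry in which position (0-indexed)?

128

C(256,k) is maximized at k = 256/2 = 128.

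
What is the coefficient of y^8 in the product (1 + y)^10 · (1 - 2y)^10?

Coefficient of y^8 = Σ_{j} C(10,j)·1^j·C(10,8-j)·(-2)^(8-j) for j from 0 to 8.
= 11520 + (-153600) + 604800 + (-967680) + 705600 + (-241920) + 37800 + (-2400) + 45 = -5835.

-5835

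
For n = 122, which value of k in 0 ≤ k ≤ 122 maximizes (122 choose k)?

61

C(122,k) is maximized at k = 122/2 = 61.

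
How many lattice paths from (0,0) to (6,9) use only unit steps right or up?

5005

Each path is a sequence of 15 steps with 6 rights: C(15,6) = 5005.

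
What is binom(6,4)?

15

C(6,4) = C(6,2) by symmetry.
C(6,2) = (6·5) / 2! = 30 / 2 = 15.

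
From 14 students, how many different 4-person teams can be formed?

1001

This is C(14,4) = 1001.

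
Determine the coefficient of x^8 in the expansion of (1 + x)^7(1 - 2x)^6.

Coefficient of x^8 = Σ_{j} C(7,j)·1^j·C(6,8-j)·(-2)^(8-j) for j from 2 to 7.
= 1344 + (-6720) + 8400 + (-3360) + 420 + (-12) = 72.

72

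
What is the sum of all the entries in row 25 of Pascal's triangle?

The entries of row 25 sum to 2^25 = 33554432.

33554432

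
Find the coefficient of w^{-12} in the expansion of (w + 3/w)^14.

22320522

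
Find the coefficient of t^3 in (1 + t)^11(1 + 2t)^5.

1235

Coefficient of t^3 = Σ_{j} C(11,j)·1^j·C(5,3-j)·2^(3-j) for j from 0 to 3.
= 80 + 440 + 550 + 165 = 1235.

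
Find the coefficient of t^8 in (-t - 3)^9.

-27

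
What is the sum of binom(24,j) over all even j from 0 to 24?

Half of (1+1)^24 + (1−1)^24 gives the even-index sum: 2^23 = 8388608.

8388608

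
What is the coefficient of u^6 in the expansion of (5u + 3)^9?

35437500

The general term is C(9,j)·(5u)^j·(3)^(9-j); the u^6 term has j = 6.
C(9,6) = 84.
Coefficient = C(9,6) · 5^6 · 3^3 = 84 · 15625 · 27 = 35437500.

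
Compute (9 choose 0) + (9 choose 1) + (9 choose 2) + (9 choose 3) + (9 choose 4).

1 + 9 + 36 + 84 + 126 = 256.

256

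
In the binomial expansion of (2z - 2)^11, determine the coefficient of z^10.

The general term is C(11,j)·(2z)^j·(-2)^(11-j); the z^10 term has j = 10.
C(11,10) = 11.
Coefficient = C(11,10) · 2^10 · (-2)^1 = 11 · 1024 · (-2) = -22528.

-22528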